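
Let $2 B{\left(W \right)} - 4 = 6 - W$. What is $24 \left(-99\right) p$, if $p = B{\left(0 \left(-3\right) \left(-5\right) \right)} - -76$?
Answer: $-192456$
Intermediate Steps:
$B{\left(W \right)} = 5 - \frac{W}{2}$ ($B{\left(W \right)} = 2 + \frac{6 - W}{2} = 2 - \left(-3 + \frac{W}{2}\right) = 5 - \frac{W}{2}$)
$p = 81$ ($p = \left(5 - \frac{0 \left(-3\right) \left(-5\right)}{2}\right) - -76 = \left(5 - \frac{0 \left(-5\right)}{2}\right) + 76 = \left(5 - 0\right) + 76 = \left(5 + 0\right) + 76 = 5 + 76 = 81$)
$24 \left(-99\right) p = 24 \left(-99\right) 81 = \left(-2376\right) 81 = -192456$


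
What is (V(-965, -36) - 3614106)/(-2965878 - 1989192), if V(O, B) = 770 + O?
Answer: 1204767/1651690 ≈ 0.72941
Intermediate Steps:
(V(-965, -36) - 3614106)/(-2965878 - 1989192) = ((770 - 965) - 3614106)/(-2965878 - 1989192) = (-195 - 3614106)/(-4955070) = -3614301*(-1/4955070) = 1204767/1651690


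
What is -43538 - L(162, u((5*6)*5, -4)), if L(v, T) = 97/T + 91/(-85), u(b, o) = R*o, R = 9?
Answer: -133214759/3060 ≈ -43534.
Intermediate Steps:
u(b, o) = 9*o
L(v, T) = -91/85 + 97/T (L(v, T) = 97/T + 91*(-1/85) = 97/T - 91/85 = -91/85 + 97/T)
-43538 - L(162, u((5*6)*5, -4)) = -43538 - (-91/85 + 97/((9*(-4)))) = -43538 - (-91/85 + 97/(-36)) = -43538 - (-91/85 + 97*(-1/36)) = -43538 - (-91/85 - 97/36) = -43538 - 1*(-11521/3060) = -43538 + 11521/3060 = -133214759/3060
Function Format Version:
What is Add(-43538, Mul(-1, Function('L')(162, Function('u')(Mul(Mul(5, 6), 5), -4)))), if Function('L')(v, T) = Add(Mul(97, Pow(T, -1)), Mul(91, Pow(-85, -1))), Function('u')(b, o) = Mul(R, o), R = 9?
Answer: Rational(-133214759, 3060) ≈ -43534.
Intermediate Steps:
Function('u')(b, o) = Mul(9, o)
Function('L')(v, T) = Add(Rational(-91, 85), Mul(97, Pow(T, -1))) (Function('L')(v, T) = Add(Mul(97, Pow(T, -1)), Mul(91, Rational(-1, 85))) = Add(Mul(97, Pow(T, -1)), Rational(-91, 85)) = Add(Rational(-91, 85), Mul(97, Pow(T, -1))))
Add(-43538, Mul(-1, Function('L')(162, Function('u')(Mul(Mul(5, 6), 5), -4)))) = Add(-43538, Mul(-1, Add(Rational(-91, 85), Mul(97, Pow(Mul(9, -4), -1))))) = Add(-43538, Mul(-1, Add(Rational(-91, 85), Mul(97, Pow(-36, -1))))) = Add(-43538, Mul(-1, Add(Rational(-91, 85), Mul(97, Rational(-1, 36))))) = Add(-43538, Mul(-1, Add(Rational(-91, 85), Rational(-97, 36)))) = Add(-43538, Mul(-1, Rational(-11521, 3060))) = Add(-43538, Rational(11521, 3060)) = Rational(-133214759, 3060)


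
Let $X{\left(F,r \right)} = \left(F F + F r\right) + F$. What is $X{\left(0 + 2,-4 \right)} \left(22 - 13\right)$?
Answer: $-18$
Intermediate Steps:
$X{\left(F,r \right)} = F + F^{2} + F r$ ($X{\left(F,r \right)} = \left(F^{2} + F r\right) + F = F + F^{2} + F r$)
$X{\left(0 + 2,-4 \right)} \left(22 - 13\right) = \left(0 + 2\right) \left(1 + \left(0 + 2\right) - 4\right) \left(22 - 13\right) = 2 \left(1 + 2 - 4\right) 9 = 2 \left(-1\right) 9 = \left(-2\right) 9 = -18$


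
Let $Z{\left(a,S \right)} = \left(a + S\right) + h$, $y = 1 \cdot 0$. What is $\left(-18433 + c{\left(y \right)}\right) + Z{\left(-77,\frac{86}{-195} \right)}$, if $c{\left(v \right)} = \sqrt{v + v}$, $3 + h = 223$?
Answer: $- \frac{3566636}{195} \approx -18290.0$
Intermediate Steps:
$h = 220$ ($h = -3 + 223 = 220$)
$y = 0$
$Z{\left(a,S \right)} = 220 + S + a$ ($Z{\left(a,S \right)} = \left(a + S\right) + 220 = \left(S + a\right) + 220 = 220 + S + a$)
$c{\left(v \right)} = \sqrt{2} \sqrt{v}$ ($c{\left(v \right)} = \sqrt{2 v} = \sqrt{2} \sqrt{v}$)
$\left(-18433 + c{\left(y \right)}\right) + Z{\left(-77,\frac{86}{-195} \right)} = \left(-18433 + \sqrt{2} \sqrt{0}\right) + \left(220 + \frac{86}{-195} - 77\right) = \left(-18433 + \sqrt{2} \cdot 0\right) + \left(220 + 86 \left(- \frac{1}{195}\right) - 77\right) = \left(-18433 + 0\right) - - \frac{27799}{195} = -18433 + \frac{27799}{195} = - \frac{3566636}{195}$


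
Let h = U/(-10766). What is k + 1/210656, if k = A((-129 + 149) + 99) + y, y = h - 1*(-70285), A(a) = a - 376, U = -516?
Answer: 79409092629575/1133961248 ≈ 70028.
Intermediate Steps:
h = 258/5383 (h = -516/(-10766) = -516*(-1/10766) = 258/5383 ≈ 0.047929)
A(a) = -376 + a
y = 378344413/5383 (y = 258/5383 - 1*(-70285) = 258/5383 + 70285 = 378344413/5383 ≈ 70285.)
k = 376960982/5383 (k = (-376 + ((-129 + 149) + 99)) + 378344413/5383 = (-376 + (20 + 99)) + 378344413/5383 = (-376 + 119) + 378344413/5383 = -257 + 378344413/5383 = 376960982/5383 ≈ 70028.)
k + 1/210656 = 376960982/5383 + 1/210656 = 79409092629575/1133961248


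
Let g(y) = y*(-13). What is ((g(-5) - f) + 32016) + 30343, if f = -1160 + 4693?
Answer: 58891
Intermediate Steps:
g(y) = -13*y
f = 3533
((g(-5) - f) + 32016) + 30343 = ((-13*(-5) - 1*3533) + 32016) + 30343 = ((65 - 3533) + 32016) + 30343 = (-3468 + 32016) + 30343 = 28548 + 30343 = 58891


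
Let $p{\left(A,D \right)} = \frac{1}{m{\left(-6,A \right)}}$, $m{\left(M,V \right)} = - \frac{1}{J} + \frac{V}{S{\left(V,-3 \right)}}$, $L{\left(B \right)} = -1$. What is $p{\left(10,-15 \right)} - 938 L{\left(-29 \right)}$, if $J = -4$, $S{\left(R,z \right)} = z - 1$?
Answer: $\frac{8438}{9} \approx 937.56$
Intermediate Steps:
$S{\left(R,z \right)} = -1 + z$
$m{\left(M,V \right)} = \frac{1}{4} - \frac{V}{4}$ ($m{\left(M,V \right)} = - \frac{1}{-4} + \frac{V}{-1 - 3} = \left(-1\right) \left(- \frac{1}{4}\right) + \frac{V}{-4} = \frac{1}{4} + V \left(- \frac{1}{4}\right) = \frac{1}{4} - \frac{V}{4}$)
$p{\left(A,D \right)} = \frac{1}{\frac{1}{4} - \frac{A}{4}}$
$p{\left(10,-15 \right)} - 938 L{\left(-29 \right)} = - \frac{4}{-1 + 10} - -938 = - \frac{4}{9} + 938 = \frac{8438}{9}$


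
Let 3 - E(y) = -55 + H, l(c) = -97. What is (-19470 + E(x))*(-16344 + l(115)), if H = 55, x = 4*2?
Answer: 320056947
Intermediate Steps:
x = 8
E(y) = 3 (E(y) = 3 - (-55 + 55) = 3 - 1*0 = 3 + 0 = 3)
(-19470 + E(x))*(-16344 + l(115)) = (-19470 + 3)*(-16344 - 97) = -19467*(-16441) = 320056947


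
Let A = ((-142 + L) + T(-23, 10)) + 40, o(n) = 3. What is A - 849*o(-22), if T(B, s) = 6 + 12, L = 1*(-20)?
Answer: -2651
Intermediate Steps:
L = -20
T(B, s) = 18
A = -104 (A = ((-142 - 20) + 18) + 40 = (-162 + 18) + 40 = -144 + 40 = -104)
A - 849*o(-22) = -104 - 849*3 = -104 - 2547 = -2651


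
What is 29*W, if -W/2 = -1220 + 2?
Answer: 70644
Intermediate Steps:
W = 2436 (W = -2*(-1220 + 2) = -2*(-1218) = 2436)
29*W = 29*2436 = 70644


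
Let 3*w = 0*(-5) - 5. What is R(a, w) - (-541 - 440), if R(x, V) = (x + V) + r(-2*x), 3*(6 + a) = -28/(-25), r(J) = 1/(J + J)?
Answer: 123276889/126600 ≈ 973.75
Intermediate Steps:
r(J) = 1/(2*J)
a = -422/75 (a = -6 + (-28/(-25))/3 = -6 + (-28*(-1/25))/3 = -6 + (⅓)*(28/25) = -6 + 28/75 = -422/75 ≈ -5.6267)
w = -5/3 (w = (0*(-5) - 5)/3 = (0 - 5)/3 = (⅓)*(-5) = -5/3 ≈ -1.6667)
R(x, V) = V + x - 1/(4*x) (R(x, V) = (x + V) + 1/(2*((-2*x))) = (V + x) + (-1/(2*x))/2 = (V + x) - 1/(4*x) = V + x - 1/(4*x))
R(a, w) - (-541 - 440) = (-5/3 - 422/75 - 1/(4*(-422/75))) - (-541 - 440) = (-5/3 - 422/75 - ¼*(-75/422)) - 1*(-981) = (-5/3 - 422/75 + 75/1688) + 981 = -917711/126600 + 981 = 123276889/126600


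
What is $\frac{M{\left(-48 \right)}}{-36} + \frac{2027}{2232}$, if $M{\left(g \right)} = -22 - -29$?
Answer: $\frac{177}{248} \approx 0.71371$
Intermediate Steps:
$M{\left(g \right)} = 7$ ($M{\left(g \right)} = -22 + 29 = 7$)
$\frac{M{\left(-48 \right)}}{-36} + \frac{2027}{2232} = \frac{7}{-36} + \frac{2027}{2232} = 7 \left(- \frac{1}{36}\right) + 2027 \cdot \frac{1}{2232} = - \frac{7}{36} + \frac{2027}{2232} = \frac{177}{248}$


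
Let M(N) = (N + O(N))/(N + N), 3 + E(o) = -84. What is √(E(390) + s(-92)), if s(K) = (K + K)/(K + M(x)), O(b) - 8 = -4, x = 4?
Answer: I*√703703/91 ≈ 9.2184*I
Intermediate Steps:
E(o) = -87 (E(o) = -3 - 84 = -87)
O(b) = 4 (O(b) = 8 - 4 = 4)
M(N) = (4 + N)/(2*N) (M(N) = (N + 4)/(N + N) = (4 + N)/((2*N)) = (4 + N)*(1/(2*N)) = (4 + N)/(2*N))
s(K) = 2*K/(1 + K) (s(K) = (K + K)/(K + (½)*(4 + 4)/4) = (2*K)/(K + (½)*(¼)*8) = (2*K)/(K + 1) = (2*K)/(1 + K) = 2*K/(1 + K))
√(E(390) + s(-92)) = √(-87 + 2*(-92)/(1 - 92)) = √(-87 + 2*(-92)/(-91)) = √(-87 + 2*(-92)*(-1/91)) = √(-87 + 184/91) = √(-7733/91) = I*√703703/91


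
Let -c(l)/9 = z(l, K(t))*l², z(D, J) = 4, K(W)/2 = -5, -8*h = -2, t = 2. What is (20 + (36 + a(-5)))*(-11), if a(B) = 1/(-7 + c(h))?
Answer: -22748/37 ≈ -614.81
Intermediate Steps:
h = ¼ (h = -⅛*(-2) = ¼ ≈ 0.25000)
K(W) = -10 (K(W) = 2*(-5) = -10)
c(l) = -36*l²
a(B) = -4/37 (a(B) = 1/(-7 - 36*(¼)²) = 1/(-7 - 36*1/16) = 1/(-7 - 9/4) = 1/(-37/4) = -4/37)
(20 + (36 + a(-5)))*(-11) = (20 + (36 - 4/37))*(-11) = (20 + 1328/37)*(-11) = (2068/37)*(-11) = -22748/37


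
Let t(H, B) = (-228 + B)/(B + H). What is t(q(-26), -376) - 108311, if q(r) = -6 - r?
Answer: -9639528/89 ≈ -1.0831e+5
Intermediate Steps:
t(H, B) = (-228 + B)/(B + H)
t(q(-26), -376) - 108311 = (-228 - 376)/(-376 + (-6 - 1*(-26))) - 108311 = -604/(-376 + (-6 + 26)) - 108311 = -604/(-376 + 20) - 108311 = -604/(-356) - 108311 = -1/356*(-604) - 108311 = 151/89 - 108311 = -9639528/89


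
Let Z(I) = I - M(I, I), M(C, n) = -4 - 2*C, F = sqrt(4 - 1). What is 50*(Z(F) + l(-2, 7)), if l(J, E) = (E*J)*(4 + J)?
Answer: -1200 + 150*sqrt(3) ≈ -940.19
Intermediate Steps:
l(J, E) = E*J*(4 + J)
F = sqrt(3) ≈ 1.7320
Z(I) = 4 + 3*I (Z(I) = I - (-4 - 2*I) = I + (4 + 2*I) = 4 + 3*I)
50*(Z(F) + l(-2, 7)) = 50*((4 + 3*sqrt(3)) + 7*(-2)*(4 - 2)) = 50*((4 + 3*sqrt(3)) + 7*(-2)*2) = 50*((4 + 3*sqrt(3)) - 28) = 50*(-24 + 3*sqrt(3)) = -1200 + 150*sqrt(3)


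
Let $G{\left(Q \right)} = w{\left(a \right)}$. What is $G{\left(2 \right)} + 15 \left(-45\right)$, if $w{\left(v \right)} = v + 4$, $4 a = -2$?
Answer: $- \frac{1343}{2} \approx -671.5$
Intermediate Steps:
$a = - \frac{1}{2}$ ($a = \frac{1}{4} \left(-2\right) = - \frac{1}{2} \approx -0.5$)
$w{\left(v \right)} = 4 + v$
$G{\left(Q \right)} = \frac{7}{2}$ ($G{\left(Q \right)} = 4 - \frac{1}{2} = \frac{7}{2}$)
$G{\left(2 \right)} + 15 \left(-45\right) = \frac{7}{2} + 15 \left(-45\right) = \frac{7}{2} - 675 = - \frac{1343}{2}$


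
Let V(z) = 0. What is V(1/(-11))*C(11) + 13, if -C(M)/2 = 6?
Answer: 13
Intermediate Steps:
C(M) = -12 (C(M) = -2*6 = -12)
V(1/(-11))*C(11) + 13 = 0*(-12) + 13 = 0 + 13 = 13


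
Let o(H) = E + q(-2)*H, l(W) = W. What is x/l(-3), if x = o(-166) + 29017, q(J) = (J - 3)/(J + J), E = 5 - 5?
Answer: -57619/6 ≈ -9603.2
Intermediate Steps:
E = 0
q(J) = (-3 + J)/(2*J) (q(J) = (-3 + J)/((2*J)) = (-3 + J)*(1/(2*J)) = (-3 + J)/(2*J))
o(H) = 5*H/4 (o(H) = 0 + ((½)*(-3 - 2)/(-2))*H = 0 + ((½)*(-½)*(-5))*H = 0 + 5*H/4 = 5*H/4)
x = 57619/2 (x = (5/4)*(-166) + 29017 = -415/2 + 29017 = 57619/2 ≈ 28810.)
x/l(-3) = (57619/2)/(-3) = (57619/2)*(-⅓) = -57619/6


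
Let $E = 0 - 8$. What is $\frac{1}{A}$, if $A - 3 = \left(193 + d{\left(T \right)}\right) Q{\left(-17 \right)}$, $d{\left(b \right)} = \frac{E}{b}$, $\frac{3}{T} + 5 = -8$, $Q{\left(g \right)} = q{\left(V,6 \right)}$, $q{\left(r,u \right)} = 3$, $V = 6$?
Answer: $\frac{1}{686} \approx 0.0014577$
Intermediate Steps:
$E = -8$
$Q{\left(g \right)} = 3$
$T = - \frac{3}{13}$ ($T = \frac{3}{-5 - 8} = \frac{3}{-13} = 3 \left(- \frac{1}{13}\right) = - \frac{3}{13} \approx -0.23077$)
$d{\left(b \right)} = - \frac{8}{b}$
$A = 686$ ($A = 3 + \left(193 - \frac{8}{- \frac{3}{13}}\right) 3 = 3 + \left(193 - - \frac{104}{3}\right) 3 = 3 + \left(193 + \frac{104}{3}\right) 3 = 3 + \frac{683}{3} \cdot 3 = 3 + 683 = 686$)
$\frac{1}{A} = \frac{1}{686}$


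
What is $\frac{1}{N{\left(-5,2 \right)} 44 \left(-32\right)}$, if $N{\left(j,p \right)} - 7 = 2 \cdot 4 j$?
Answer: $\frac{1}{46464} \approx 2.1522 \cdot 10^{-5}$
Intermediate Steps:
$N{\left(j,p \right)} = 7 + 8 j$ ($N{\left(j,p \right)} = 7 + 2 \cdot 4 j = 7 + 8 j$)
$\frac{1}{N{\left(-5,2 \right)} 44 \left(-32\right)} = \frac{1}{\left(7 + 8 \left(-5\right)\right) 44 \left(-32\right)} = \frac{1}{\left(7 - 40\right) 44 \left(-32\right)} = \frac{1}{\left(-33\right) 44 \left(-32\right)} = \frac{1}{\left(-1452\right) \left(-32\right)} = \frac{1}{46464}$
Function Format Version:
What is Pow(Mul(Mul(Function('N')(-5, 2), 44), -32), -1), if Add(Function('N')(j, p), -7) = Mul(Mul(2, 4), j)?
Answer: Rational(1, 46464) ≈ 2.1522e-5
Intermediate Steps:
Function('N')(j, p) = Add(7, Mul(8, j)) (Function('N')(j, p) = Add(7, Mul(Mul(2, 4), j)) = Add(7, Mul(8, j)))
Pow(Mul(Mul(Function('N')(-5, 2), 44), -32), -1) = Pow(Mul(Mul(Add(7, Mul(8, -5)), 44), -32), -1) = Pow(Mul(Mul(Add(7, -40), 44), -32), -1) = Pow(Mul(Mul(-33, 44), -32), -1) = Pow(Mul(-1452, -32), -1) = Pow(46464, -1) = Rational(1, 46464)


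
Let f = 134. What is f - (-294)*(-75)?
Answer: -21916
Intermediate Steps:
f - (-294)*(-75) = 134 - (-294)*(-75) = 134 - 294*75 = 134 - 22050 = -21916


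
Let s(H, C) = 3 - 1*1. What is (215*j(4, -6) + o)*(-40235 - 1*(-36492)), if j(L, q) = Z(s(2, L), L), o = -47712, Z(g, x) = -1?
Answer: 179390761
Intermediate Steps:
s(H, C) = 2 (s(H, C) = 3 - 1 = 2)
j(L, q) = -1
(215*j(4, -6) + o)*(-40235 - 1*(-36492)) = (215*(-1) - 47712)*(-40235 - 1*(-36492)) = (-215 - 47712)*(-40235 + 36492) = -47927*(-3743) = 179390761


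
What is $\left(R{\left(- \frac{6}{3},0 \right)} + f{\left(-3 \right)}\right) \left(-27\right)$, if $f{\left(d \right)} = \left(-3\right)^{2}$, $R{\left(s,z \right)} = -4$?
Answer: $-135$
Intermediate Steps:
$f{\left(d \right)} = 9$
$\left(R{\left(- \frac{6}{3},0 \right)} + f{\left(-3 \right)}\right) \left(-27\right) = \left(-4 + 9\right) \left(-27\right) = 5 \left(-27\right) = -135$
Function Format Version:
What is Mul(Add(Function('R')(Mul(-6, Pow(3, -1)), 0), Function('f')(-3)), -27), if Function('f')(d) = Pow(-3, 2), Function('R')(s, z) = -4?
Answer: -135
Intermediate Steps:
Function('f')(d) = 9
Mul(Add(Function('R')(Mul(-6, Pow(3, -1)), 0), Function('f')(-3)), -27) = Mul(Add(-4, 9), -27) = Mul(5, -27) = -135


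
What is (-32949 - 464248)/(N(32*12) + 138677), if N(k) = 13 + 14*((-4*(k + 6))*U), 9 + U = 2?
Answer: -497197/291570 ≈ -1.7052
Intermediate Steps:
U = -7 (U = -9 + 2 = -7)
N(k) = 2365 + 392*k (N(k) = 13 + 14*(-4*(k + 6)*(-7)) = 13 + 14*(-4*(6 + k)*(-7)) = 13 + 14*((-24 - 4*k)*(-7)) = 13 + 14*(168 + 28*k) = 13 + (2352 + 392*k) = 2365 + 392*k)
(-32949 - 464248)/(N(32*12) + 138677) = (-32949 - 464248)/((2365 + 392*(32*12)) + 138677) = -497197/((2365 + 392*384) + 138677) = -497197/((2365 + 150528) + 138677) = -497197/(152893 + 138677) = -497197/291570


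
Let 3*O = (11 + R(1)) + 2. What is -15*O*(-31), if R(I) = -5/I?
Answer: 1240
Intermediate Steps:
O = 8/3 (O = ((11 - 5/1) + 2)/3 = ((11 - 5*1) + 2)/3 = ((11 - 5) + 2)/3 = (6 + 2)/3 = (1/3)*8 = 8/3 ≈ 2.6667)
-15*O*(-31) = -15*8/3*(-31) = -40*(-31) = 1240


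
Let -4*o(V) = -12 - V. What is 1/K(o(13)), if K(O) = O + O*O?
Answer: 16/725 ≈ 0.022069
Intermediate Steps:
o(V) = 3 + V/4 (o(V) = -(-12 - V)/4 = 3 + V/4)
K(O) = O + O²
1/K(o(13)) = 1/((3 + (¼)*13)*(1 + (3 + (¼)*13))) = 1/((3 + 13/4)*(1 + (3 + 13/4))) = 1/(25*(1 + 25/4)/4) = 1/((25/4)*(29/4)) = 1/(725/16) = 16/725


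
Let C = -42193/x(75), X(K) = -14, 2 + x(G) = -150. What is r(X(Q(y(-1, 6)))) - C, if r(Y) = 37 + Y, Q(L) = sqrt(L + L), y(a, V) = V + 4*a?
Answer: -38697/152 ≈ -254.59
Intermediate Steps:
x(G) = -152 (x(G) = -2 - 150 = -152)
Q(L) = sqrt(2)*sqrt(L) (Q(L) = sqrt(2*L) = sqrt(2)*sqrt(L))
C = 42193/152 (C = -42193/(-152) = -42193*(-1/152) = 42193/152 ≈ 277.59)
r(X(Q(y(-1, 6)))) - C = (37 - 14) - 1*42193/152 = 23 - 42193/152 = -38697/152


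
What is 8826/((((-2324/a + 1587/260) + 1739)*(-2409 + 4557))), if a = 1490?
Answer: 28493270/12090536921 ≈ 0.0023567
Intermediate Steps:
8826/((((-2324/a + 1587/260) + 1739)*(-2409 + 4557))) = 8826/((((-2324/1490 + 1587/260) + 1739)*(-2409 + 4557))) = 8826/((((-2324*1/1490 + 1587*(1/260)) + 1739)*2148)) = 8826/((((-1162/745 + 1587/260) + 1739)*2148)) = 8826/(((176039/38740 + 1739)*2148)) = 8826/(((67544899/38740)*2148)) = 8826/(36271610763/9685) = 8826*(9685/36271610763) = 28493270/12090536921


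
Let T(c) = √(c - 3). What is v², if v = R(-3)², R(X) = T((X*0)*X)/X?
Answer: ⅑ ≈ 0.11111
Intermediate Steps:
T(c) = √(-3 + c)
R(X) = I*√3/X (R(X) = √(-3 + (X*0)*X)/X = √(-3 + 0*X)/X = √(-3 + 0)/X = √(-3)/X = (I*√3)/X = I*√3/X)
v = -⅓ (v = (I*√3/(-3))² = (I*√3*(-⅓))² = (-I*√3/3)² = -⅓ ≈ -0.33333)
v² = (-⅓)² = ⅑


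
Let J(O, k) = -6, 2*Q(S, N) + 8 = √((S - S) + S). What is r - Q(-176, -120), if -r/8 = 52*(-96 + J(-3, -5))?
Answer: 42436 - 2*I*√11 ≈ 42436.0 - 6.6332*I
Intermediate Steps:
Q(S, N) = -4 + √S/2 (Q(S, N) = -4 + √((S - S) + S)/2 = -4 + √(0 + S)/2 = -4 + √S/2)
r = 42432 (r = -416*(-96 - 6) = -416*(-102) = -8*(-5304) = 42432)
r - Q(-176, -120) = 42432 - (-4 + √(-176)/2) = 42432 - (-4 + (4*I*√11)/2) = 42432 - (-4 + 2*I*√11) = 42432 + (4 - 2*I*√11) = 42436 - 2*I*√11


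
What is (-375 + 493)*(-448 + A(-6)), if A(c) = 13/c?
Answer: -159359/3 ≈ -53120.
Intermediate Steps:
(-375 + 493)*(-448 + A(-6)) = (-375 + 493)*(-448 + 13/(-6)) = 118*(-448 + 13*(-⅙)) = 118*(-448 - 13/6) = 118*(-2701/6) = -159359/3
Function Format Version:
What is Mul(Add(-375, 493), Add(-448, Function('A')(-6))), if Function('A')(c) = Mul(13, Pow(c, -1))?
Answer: Rational(-159359, 3) ≈ -53120.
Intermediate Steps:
Mul(Add(-375, 493), Add(-448, Function('A')(-6))) = Mul(Add(-375, 493), Add(-448, Mul(13, Pow(-6, -1)))) = Mul(118, Add(-448, Mul(13, Rational(-1, 6)))) = Mul(118, Add(-448, Rational(-13, 6))) = Mul(118, Rational(-2701, 6)) = Rational(-159359, 3)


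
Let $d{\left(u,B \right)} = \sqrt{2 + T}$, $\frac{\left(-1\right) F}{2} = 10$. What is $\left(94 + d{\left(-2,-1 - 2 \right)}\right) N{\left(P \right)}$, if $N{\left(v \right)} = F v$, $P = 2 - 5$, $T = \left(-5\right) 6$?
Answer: $5640 + 120 i \sqrt{7} \approx 5640.0 + 317.49 i$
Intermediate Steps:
$F = -20$ ($F = \left(-2\right) 10 = -20$)
$T = -30$
$P = -3$ ($P = 2 - 5 = -3$)
$N{\left(v \right)} = - 20 v$
$d{\left(u,B \right)} = 2 i \sqrt{7}$ ($d{\left(u,B \right)} = \sqrt{2 - 30} = \sqrt{-28} = 2 i \sqrt{7}$)
$\left(94 + d{\left(-2,-1 - 2 \right)}\right) N{\left(P \right)} = \left(94 + 2 i \sqrt{7}\right) \left(\left(-20\right) \left(-3\right)\right) = \left(94 + 2 i \sqrt{7}\right) 60 = 5640 + 120 i \sqrt{7}$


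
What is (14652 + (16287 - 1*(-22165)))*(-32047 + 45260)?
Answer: 701663152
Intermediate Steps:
(14652 + (16287 - 1*(-22165)))*(-32047 + 45260) = (14652 + (16287 + 22165))*13213 = (14652 + 38452)*13213 = 53104*13213 = 701663152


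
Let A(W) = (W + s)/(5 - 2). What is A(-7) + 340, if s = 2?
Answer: 1015/3 ≈ 338.33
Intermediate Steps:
A(W) = ⅔ + W/3 (A(W) = (W + 2)/(5 - 2) = (2 + W)/3 = (2 + W)*(⅓) = ⅔ + W/3)
A(-7) + 340 = (⅔ + (⅓)*(-7)) + 340 = (⅔ - 7/3) + 340 = -5/3 + 340 = 1015/3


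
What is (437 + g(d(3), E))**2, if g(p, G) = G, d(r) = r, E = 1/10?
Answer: 19105641/100 ≈ 1.9106e+5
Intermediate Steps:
E = 1/10 ≈ 0.10000
(437 + g(d(3), E))**2 = (437 + 1/10)**2 = (4371/10)**2 = 19105641/100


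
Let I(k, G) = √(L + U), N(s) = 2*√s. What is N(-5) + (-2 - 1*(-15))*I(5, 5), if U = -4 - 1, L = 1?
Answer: 2*I*(13 + √5) ≈ 30.472*I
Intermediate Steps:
U = -5
I(k, G) = 2*I (I(k, G) = √(1 - 5) = √(-4) = 2*I)
N(-5) + (-2 - 1*(-15))*I(5, 5) = 2*√(-5) + (-2 - 1*(-15))*(2*I) = 2*(I*√5) + (-2 + 15)*(2*I) = 2*I*√5 + 13*(2*I) = 2*I*√5 + 26*I = 26*I + 2*I*√5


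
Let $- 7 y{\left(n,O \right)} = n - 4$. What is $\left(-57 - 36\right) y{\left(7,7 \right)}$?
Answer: $\frac{279}{7} \approx 39.857$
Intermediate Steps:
$y{\left(n,O \right)} = \frac{4}{7} - \frac{n}{7}$ ($y{\left(n,O \right)} = - \frac{n - 4}{7} = - \frac{-4 + n}{7} = \frac{4}{7} - \frac{n}{7}$)
$\left(-57 - 36\right) y{\left(7,7 \right)} = \left(-57 - 36\right) \left(\frac{4}{7} - 1\right) = - 93 \left(\frac{4}{7} - 1\right) = \left(-93\right) \left(- \frac{3}{7}\right) = \frac{279}{7}$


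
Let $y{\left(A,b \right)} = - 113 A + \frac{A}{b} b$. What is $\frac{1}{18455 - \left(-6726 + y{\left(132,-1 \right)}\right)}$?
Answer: $\frac{1}{39965} \approx 2.5022 \cdot 10^{-5}$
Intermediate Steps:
$y{\left(A,b \right)} = - 112 A$ ($y{\left(A,b \right)} = - 113 A + A = - 112 A$)
$\frac{1}{18455 - \left(-6726 + y{\left(132,-1 \right)}\right)} = \frac{1}{18455 - \left(-6726 - 14784\right)} = \frac{1}{18455 + \left(6726 - -14784\right)} = \frac{1}{18455 + \left(6726 + 14784\right)} = \frac{1}{18455 + 21510} = \frac{1}{39965}$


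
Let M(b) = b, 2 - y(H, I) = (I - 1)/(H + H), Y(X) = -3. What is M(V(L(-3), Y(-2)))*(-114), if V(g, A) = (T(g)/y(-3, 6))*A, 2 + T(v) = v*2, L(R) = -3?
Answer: -16416/17 ≈ -965.65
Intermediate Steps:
T(v) = -2 + 2*v (T(v) = -2 + v*2 = -2 + 2*v)
y(H, I) = 2 - (-1 + I)/(2*H) (y(H, I) = 2 - (I - 1)/(H + H) = 2 - (-1 + I)/(2*H))
V(g, A) = A*(-12/17 + 12*g/17) (V(g, A) = ((-2 + 2*g)/(((½)*(1 - 1*6 + 4*(-3))/(-3))))*A = ((-2 + 2*g)/(((½)*(-⅓)*(1 - 6 - 12))))*A = ((-2 + 2*g)/(((½)*(-⅓)*(-17))))*A = ((-2 + 2*g)/(17/6))*A = ((-2 + 2*g)*(6/17))*A = (-12/17 + 12*g/17)*A = A*(-12/17 + 12*g/17))
M(V(L(-3), Y(-2)))*(-114) = ((12/17)*(-3)*(-1 - 3))*(-114) = ((12/17)*(-3)*(-4))*(-114) = (144/17)*(-114) = -16416/17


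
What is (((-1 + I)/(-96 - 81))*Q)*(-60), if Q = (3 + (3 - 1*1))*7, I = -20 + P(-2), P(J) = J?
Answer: -16100/59 ≈ -272.88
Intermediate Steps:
I = -22 (I = -20 - 2 = -22)
Q = 35 (Q = (3 + (3 - 1))*7 = (3 + 2)*7 = 5*7 = 35)
(((-1 + I)/(-96 - 81))*Q)*(-60) = (((-1 - 22)/(-96 - 81))*35)*(-60) = (-23/(-177)*35)*(-60) = (-23*(-1/177)*35)*(-60) = ((23/177)*35)*(-60) = (805/177)*(-60) = -16100/59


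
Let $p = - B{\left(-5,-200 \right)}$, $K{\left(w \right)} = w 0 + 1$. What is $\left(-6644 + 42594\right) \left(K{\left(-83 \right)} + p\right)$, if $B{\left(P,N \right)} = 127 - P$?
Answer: $-4709450$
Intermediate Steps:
$K{\left(w \right)} = 1$ ($K{\left(w \right)} = 0 + 1 = 1$)
$p = -132$ ($p = - (127 - -5) = - (127 + 5) = \left(-1\right) 132 = -132$)
$\left(-6644 + 42594\right) \left(K{\left(-83 \right)} + p\right) = \left(-6644 + 42594\right) \left(1 - 132\right) = 35950 \left(-131\right) = -4709450$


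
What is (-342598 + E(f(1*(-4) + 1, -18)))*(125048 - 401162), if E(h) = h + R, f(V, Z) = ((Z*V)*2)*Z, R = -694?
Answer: 95324492904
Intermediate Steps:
f(V, Z) = 2*V*Z² (f(V, Z) = ((V*Z)*2)*Z = (2*V*Z)*Z = 2*V*Z²)
E(h) = -694 + h (E(h) = h - 694 = -694 + h)
(-342598 + E(f(1*(-4) + 1, -18)))*(125048 - 401162) = (-342598 + (-694 + 2*(1*(-4) + 1)*(-18)²))*(125048 - 401162) = (-342598 + (-694 + 2*(-4 + 1)*324))*(-276114) = (-342598 + (-694 + 2*(-3)*324))*(-276114) = (-342598 + (-694 - 1944))*(-276114) = (-342598 - 2638)*(-276114) = -345236*(-276114) = 95324492904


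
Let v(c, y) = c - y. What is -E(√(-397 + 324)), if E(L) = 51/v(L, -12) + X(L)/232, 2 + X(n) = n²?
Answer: -125709/50344 + 51*I*√73/217 ≈ -2.497 + 2.008*I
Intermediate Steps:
X(n) = -2 + n²
E(L) = -1/116 + 51/(12 + L) + L²/232 (E(L) = 51/(L - 1*(-12)) + (-2 + L²)/232 = 51/(L + 12) + (-2 + L²)*(1/232) = 51/(12 + L) + (-1/116 + L²/232) = -1/116 + 51/(12 + L) + L²/232)
-E(√(-397 + 324)) = -(11832 + (-2 + (√(-397 + 324))²)*(12 + √(-397 + 324)))/(232*(12 + √(-397 + 324))) = -(11832 + (-2 + (√(-73))²)*(12 + √(-73)))/(232*(12 + √(-73))) = -(11832 + (-2 + (I*√73)²)*(12 + I*√73))/(232*(12 + I*√73)) = -(11832 + (-2 - 73)*(12 + I*√73))/(232*(12 + I*√73)) = -(11832 - 75*(12 + I*√73))/(232*(12 + I*√73)) = -(11832 + (-900 - 75*I*√73))/(232*(12 + I*√73)) = -(10932 - 75*I*√73)/(232*(12 + I*√73))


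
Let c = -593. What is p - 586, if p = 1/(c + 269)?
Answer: -189865/324 ≈ -586.00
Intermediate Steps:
p = -1/324 (p = 1/(-593 + 269) = 1/(-324) = -1/324 ≈ -0.0030864)
p - 586 = -1/324 - 586 = -189865/324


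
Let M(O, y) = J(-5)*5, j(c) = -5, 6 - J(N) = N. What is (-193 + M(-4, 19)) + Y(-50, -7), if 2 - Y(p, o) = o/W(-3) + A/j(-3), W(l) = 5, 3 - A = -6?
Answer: -664/5 ≈ -132.80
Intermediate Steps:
A = 9 (A = 3 - 1*(-6) = 3 + 6 = 9)
J(N) = 6 - N
M(O, y) = 55 (M(O, y) = (6 - 1*(-5))*5 = (6 + 5)*5 = 11*5 = 55)
Y(p, o) = 19/5 - o/5 (Y(p, o) = 2 - (o/5 + 9/(-5)) = 2 - (o*(⅕) + 9*(-⅕)) = 2 - (o/5 - 9/5) = 2 - (-9/5 + o/5) = 2 + (9/5 - o/5) = 19/5 - o/5)
(-193 + M(-4, 19)) + Y(-50, -7) = (-193 + 55) + (19/5 - ⅕*(-7)) = -138 + (19/5 + 7/5) = -138 + 26/5 = -664/5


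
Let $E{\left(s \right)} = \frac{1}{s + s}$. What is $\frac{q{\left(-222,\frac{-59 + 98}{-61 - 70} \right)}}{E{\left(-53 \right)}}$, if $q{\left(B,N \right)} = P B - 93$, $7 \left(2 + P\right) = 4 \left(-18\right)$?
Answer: $- \frac{1954746}{7} \approx -2.7925 \cdot 10^{5}$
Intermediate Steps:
$P = - \frac{86}{7}$ ($P = -2 + \frac{4 \left(-18\right)}{7} = -2 + \frac{1}{7} \left(-72\right) = -2 - \frac{72}{7} = - \frac{86}{7} \approx -12.286$)
$q{\left(B,N \right)} = -93 - \frac{86 B}{7}$ ($q{\left(B,N \right)} = - \frac{86 B}{7} - 93 = -93 - \frac{86 B}{7}$)
$E{\left(s \right)} = \frac{1}{2 s}$
$\frac{q{\left(-222,\frac{-59 + 98}{-61 - 70} \right)}}{E{\left(-53 \right)}} = \frac{-93 - - \frac{19092}{7}}{\frac{1}{2} \frac{1}{-53}} = \frac{-93 + \frac{19092}{7}}{\frac{1}{2} \left(- \frac{1}{53}\right)} = \frac{18441}{7 \left(- \frac{1}{106}\right)} = \frac{18441}{7} \left(-106\right) = - \frac{1954746}{7}$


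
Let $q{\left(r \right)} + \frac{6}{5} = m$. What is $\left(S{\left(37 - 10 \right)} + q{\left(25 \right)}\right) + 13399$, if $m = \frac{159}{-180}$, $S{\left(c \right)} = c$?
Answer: $\frac{161087}{12} \approx 13424.0$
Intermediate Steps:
$m = - \frac{53}{60}$ ($m = 159 \left(- \frac{1}{180}\right) = - \frac{53}{60} \approx -0.88333$)
$q{\left(r \right)} = - \frac{25}{12}$ ($q{\left(r \right)} = - \frac{6}{5} - \frac{53}{60} = - \frac{25}{12}$)
$\left(S{\left(37 - 10 \right)} + q{\left(25 \right)}\right) + 13399 = \left(\left(37 - 10\right) - \frac{25}{12}\right) + 13399 = \left(27 - \frac{25}{12}\right) + 13399 = \frac{299}{12} + 13399 = \frac{161087}{12}$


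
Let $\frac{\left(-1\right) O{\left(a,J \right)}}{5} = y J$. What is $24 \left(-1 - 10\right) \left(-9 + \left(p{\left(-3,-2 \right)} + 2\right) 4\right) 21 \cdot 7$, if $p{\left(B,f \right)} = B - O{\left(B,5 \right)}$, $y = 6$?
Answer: $-22780296$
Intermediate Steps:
$O{\left(a,J \right)} = - 30 J$ ($O{\left(a,J \right)} = - 5 \cdot 6 J = - 30 J$)
$p{\left(B,f \right)} = 150 + B$ ($p{\left(B,f \right)} = B - \left(-30\right) 5 = B - -150 = B + 150 = 150 + B$)
$24 \left(-1 - 10\right) \left(-9 + \left(p{\left(-3,-2 \right)} + 2\right) 4\right) 21 \cdot 7 = 24 \left(-1 - 10\right) \left(-9 + \left(\left(150 - 3\right) + 2\right) 4\right) 21 \cdot 7 = 24 \left(- 11 \left(-9 + \left(147 + 2\right) 4\right)\right) 21 \cdot 7 = 24 \left(- 11 \left(-9 + 149 \cdot 4\right)\right) 21 \cdot 7 = 24 \left(- 11 \left(-9 + 596\right)\right) 21 \cdot 7 = 24 \left(\left(-11\right) 587\right) 21 \cdot 7 = 24 \left(-6457\right) 21 \cdot 7 = \left(-154968\right) 21 \cdot 7 = \left(-3254328\right) 7 = -22780296$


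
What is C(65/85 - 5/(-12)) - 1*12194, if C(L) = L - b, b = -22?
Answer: -2482847/204 ≈ -12171.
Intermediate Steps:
C(L) = 22 + L (C(L) = L - 1*(-22) = L + 22 = 22 + L)
C(65/85 - 5/(-12)) - 1*12194 = (22 + (65/85 - 5/(-12))) - 1*12194 = (22 + (65*(1/85) - 5*(-1/12))) - 12194 = (22 + (13/17 + 5/12)) - 12194 = (22 + 241/204) - 12194 = 4729/204 - 12194 = -2482847/204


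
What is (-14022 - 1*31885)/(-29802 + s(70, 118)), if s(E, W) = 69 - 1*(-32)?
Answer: 45907/29701 ≈ 1.5456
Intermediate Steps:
s(E, W) = 101 (s(E, W) = 69 + 32 = 101)
(-14022 - 1*31885)/(-29802 + s(70, 118)) = (-14022 - 1*31885)/(-29802 + 101) = (-14022 - 31885)/(-29701) = -45907*(-1/29701) = 45907/29701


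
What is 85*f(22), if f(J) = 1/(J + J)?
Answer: 85/44 ≈ 1.9318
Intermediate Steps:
f(J) = 1/(2*J)
85*f(22) = 85*((½)/22) = 85*((½)*(1/22)) = 85*(1/44) = 85/44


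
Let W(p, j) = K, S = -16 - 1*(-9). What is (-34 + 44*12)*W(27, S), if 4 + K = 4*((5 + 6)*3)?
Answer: 63232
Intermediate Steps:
S = -7 (S = -16 + 9 = -7)
K = 128 (K = -4 + 4*((5 + 6)*3) = -4 + 4*(11*3) = -4 + 4*33 = -4 + 132 = 128)
W(p, j) = 128
(-34 + 44*12)*W(27, S) = (-34 + 44*12)*128 = (-34 + 528)*128 = 494*128 = 63232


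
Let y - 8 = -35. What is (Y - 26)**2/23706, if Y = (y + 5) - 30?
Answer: 338/1317 ≈ 0.25664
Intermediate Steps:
y = -27 (y = 8 - 35 = -27)
Y = -52 (Y = (-27 + 5) - 30 = -22 - 30 = -52)
(Y - 26)**2/23706 = (-52 - 26)**2/23706 = (-78)**2*(1/23706) = 6084*(1/23706) = 338/1317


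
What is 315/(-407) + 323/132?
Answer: 8171/4884 ≈ 1.6730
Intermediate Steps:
315/(-407) + 323/132 = 315*(-1/407) + 323*(1/132) = -315/407 + 323/132 = 8171/4884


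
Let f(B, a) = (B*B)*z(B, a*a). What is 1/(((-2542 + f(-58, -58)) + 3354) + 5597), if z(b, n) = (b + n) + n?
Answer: 1/22444289 ≈ 4.4555e-8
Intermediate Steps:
z(b, n) = b + 2*n
f(B, a) = B**2*(B + 2*a**2) (f(B, a) = (B*B)*(B + 2*(a*a)) = B**2*(B + 2*a**2))
1/(((-2542 + f(-58, -58)) + 3354) + 5597) = 1/(((-2542 + (-58)**2*(-58 + 2*(-58)**2)) + 3354) + 5597) = 1/(((-2542 + 3364*(-58 + 2*3364)) + 3354) + 5597) = 1/(((-2542 + 3364*(-58 + 6728)) + 3354) + 5597) = 1/(((-2542 + 3364*6670) + 3354) + 5597) = 1/(((-2542 + 22437880) + 3354) + 5597) = 1/((22435338 + 3354) + 5597) = 1/(22438692 + 5597) = 1/22444289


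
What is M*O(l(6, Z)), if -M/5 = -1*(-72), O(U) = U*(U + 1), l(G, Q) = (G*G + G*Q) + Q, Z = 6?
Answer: -2218320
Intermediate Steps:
l(G, Q) = Q + G² + G*Q (l(G, Q) = (G² + G*Q) + Q = Q + G² + G*Q)
O(U) = U*(1 + U)
M = -360 (M = -(-5)*(-72) = -5*72 = -360)
M*O(l(6, Z)) = -360*(6 + 6² + 6*6)*(1 + (6 + 6² + 6*6)) = -360*(6 + 36 + 36)*(1 + (6 + 36 + 36)) = -28080*(1 + 78) = -28080*79 = -360*6162 = -2218320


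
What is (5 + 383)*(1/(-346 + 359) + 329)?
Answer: 1659864/13 ≈ 1.2768e+5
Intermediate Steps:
(5 + 383)*(1/(-346 + 359) + 329) = 388*(1/13 + 329) = 388*(4278/13) = 1659864/13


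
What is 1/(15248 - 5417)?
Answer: 1/9831 ≈ 0.00010172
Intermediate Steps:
1/(15248 - 5417) = 1/9831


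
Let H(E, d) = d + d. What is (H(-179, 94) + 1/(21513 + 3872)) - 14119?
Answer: -353638434/25385 ≈ -13931.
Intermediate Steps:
H(E, d) = 2*d
(H(-179, 94) + 1/(21513 + 3872)) - 14119 = (2*94 + 1/(21513 + 3872)) - 14119 = (188 + 1/25385) - 14119 = 4772381/25385 - 14119 = -353638434/25385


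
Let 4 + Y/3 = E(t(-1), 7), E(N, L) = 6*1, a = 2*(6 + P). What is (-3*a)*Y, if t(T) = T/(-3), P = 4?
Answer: -360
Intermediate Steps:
a = 20 (a = 2*(6 + 4) = 2*10 = 20)
t(T) = -T/3 (t(T) = T*(-1/3) = -T/3)
E(N, L) = 6
Y = 6 (Y = -12 + 3*6 = -12 + 18 = 6)
(-3*a)*Y = -3*20*6 = -60*6 = -360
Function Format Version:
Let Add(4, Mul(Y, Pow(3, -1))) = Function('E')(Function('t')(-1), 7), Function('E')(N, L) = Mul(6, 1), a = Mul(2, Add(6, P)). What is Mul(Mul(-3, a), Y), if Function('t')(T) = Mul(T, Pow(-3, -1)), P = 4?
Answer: -360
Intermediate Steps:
a = 20 (a = Mul(2, Add(6, 4)) = Mul(2, 10) = 20)
Function('t')(T) = Mul(Rational(-1, 3), T) (Function('t')(T) = Mul(T, Rational(-1, 3)) = Mul(Rational(-1, 3), T))
Function('E')(N, L) = 6
Y = 6 (Y = Add(-12, Mul(3, 6)) = Add(-12, 18) = 6)
Mul(Mul(-3, a), Y) = Mul(Mul(-3, 20), 6) = Mul(-60, 6) = -360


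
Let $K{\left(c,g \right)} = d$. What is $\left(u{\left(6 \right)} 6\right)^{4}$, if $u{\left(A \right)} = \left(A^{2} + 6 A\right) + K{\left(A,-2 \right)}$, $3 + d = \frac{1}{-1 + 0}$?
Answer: $27710263296$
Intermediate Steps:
$d = -4$ ($d = -3 + \frac{1}{-1 + 0} = -3 + \frac{1}{-1} = -3 - 1 = -4$)
$K{\left(c,g \right)} = -4$
$u{\left(A \right)} = -4 + A^{2} + 6 A$ ($u{\left(A \right)} = \left(A^{2} + 6 A\right) - 4 = -4 + A^{2} + 6 A$)
$\left(u{\left(6 \right)} 6\right)^{4} = \left(\left(-4 + 6^{2} + 6 \cdot 6\right) 6\right)^{4} = \left(\left(-4 + 36 + 36\right) 6\right)^{4} = \left(68 \cdot 6\right)^{4} = 408^{4} = 27710263296$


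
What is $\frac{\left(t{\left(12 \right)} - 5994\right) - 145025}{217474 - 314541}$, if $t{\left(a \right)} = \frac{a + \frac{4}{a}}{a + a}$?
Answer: $\frac{10873331}{6988824} \approx 1.5558$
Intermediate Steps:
$t{\left(a \right)} = \frac{a + \frac{4}{a}}{2 a}$
$\frac{\left(t{\left(12 \right)} - 5994\right) - 145025}{217474 - 314541} = \frac{\left(\left(\frac{1}{2} + \frac{2}{144}\right) - 5994\right) - 145025}{217474 - 314541} = \frac{\left(\left(\frac{1}{2} + 2 \cdot \frac{1}{144}\right) - 5994\right) - 145025}{-97067} = \left(\left(\left(\frac{1}{2} + \frac{1}{72}\right) - 5994\right) - 145025\right) \left(- \frac{1}{97067}\right) = \left(\left(\frac{37}{72} - 5994\right) - 145025\right) \left(- \frac{1}{97067}\right) = \left(- \frac{431531}{72} - 145025\right) \left(- \frac{1}{97067}\right) = \left(- \frac{10873331}{72}\right) \left(- \frac{1}{97067}\right) = \frac{10873331}{6988824}$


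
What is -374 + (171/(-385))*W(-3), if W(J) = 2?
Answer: -144332/385 ≈ -374.89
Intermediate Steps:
-374 + (171/(-385))*W(-3) = -374 + (171/(-385))*2 = -374 + (171*(-1/385))*2 = -374 - 171/385*2 = -374 - 342/385 = -144332/385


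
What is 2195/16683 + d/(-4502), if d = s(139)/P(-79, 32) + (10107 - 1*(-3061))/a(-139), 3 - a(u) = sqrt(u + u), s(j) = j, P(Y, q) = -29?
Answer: (-5504089335*I + 288893747*sqrt(278))/(2178099114*(sqrt(278) + 3*I)) ≈ 0.10206 - 0.16992*I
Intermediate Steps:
a(u) = 3 - sqrt(2)*sqrt(u) (a(u) = 3 - sqrt(u + u) = 3 - sqrt(2*u) = 3 - sqrt(2)*sqrt(u))
d = -139/29 + 13168/(3 - I*sqrt(278)) (d = 139/(-29) + (10107 - 1*(-3061))/(3 - sqrt(2)*sqrt(-139)) = 139*(-1/29) + (10107 + 3061)/(3 - sqrt(2)*I*sqrt(139)) = -139/29 + 13168/(3 - I*sqrt(278)) ≈ 132.85 + 765.0*I)
2195/16683 + d/(-4502) = 2195/16683 + (1105723/8323 + 13168*I*sqrt(278)/287)/(-4502) = 2195*(1/16683) + (1105723/8323 + 13168*I*sqrt(278)/287)*(-1/4502) = 2195/16683 + (-1105723/37470146 - 6584*I*sqrt(278)/646037) = 63800193661/625114445718 - 6584*I*sqrt(278)/646037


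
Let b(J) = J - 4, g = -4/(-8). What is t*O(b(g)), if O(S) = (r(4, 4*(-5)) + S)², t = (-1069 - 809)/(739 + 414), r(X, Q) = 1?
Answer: -23475/2306 ≈ -10.180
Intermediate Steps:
t = -1878/1153 ≈ -1.6288
g = ½ (g = -4*(-⅛) = ½ ≈ 0.50000)
b(J) = -4 + J
O(S) = (1 + S)²
t*O(b(g)) = -1878*(1 + (-4 + ½))²/1153 = -1878*(1 - 7/2)²/1153 = -1878*(-5/2)²/1153 = -1878/1153*25/4 = -23475/2306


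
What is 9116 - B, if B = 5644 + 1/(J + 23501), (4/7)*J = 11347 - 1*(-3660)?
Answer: 691112012/199053 ≈ 3472.0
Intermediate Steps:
J = 105049/4 (J = 7*(11347 - 1*(-3660))/4 = 7*(11347 + 3660)/4 = (7/4)*15007 = 105049/4 ≈ 26262.)
B = 1123455136/199053 (B = 5644 + 1/(105049/4 + 23501) = 5644 + 1/(199053/4) = 5644 + 4/199053 = 1123455136/199053 ≈ 5644.0)
9116 - B = 9116 - 1*1123455136/199053 = 9116 - 1123455136/199053 = 691112012/199053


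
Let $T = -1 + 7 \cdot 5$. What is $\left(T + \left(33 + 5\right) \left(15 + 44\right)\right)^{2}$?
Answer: $5180176$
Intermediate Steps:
$T = 34$ ($T = -1 + 35 = 34$)
$\left(T + \left(33 + 5\right) \left(15 + 44\right)\right)^{2} = \left(34 + \left(33 + 5\right) \left(15 + 44\right)\right)^{2} = \left(34 + 38 \cdot 59\right)^{2} = \left(34 + 2242\right)^{2} = 2276^{2} = 5180176$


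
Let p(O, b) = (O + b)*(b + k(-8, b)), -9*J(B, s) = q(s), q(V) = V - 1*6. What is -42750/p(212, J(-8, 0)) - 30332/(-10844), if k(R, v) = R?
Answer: 574746119/19025798 ≈ 30.209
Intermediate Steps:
q(V) = -6 + V (q(V) = V - 6 = -6 + V)
J(B, s) = ⅔ - s/9 (J(B, s) = -(-6 + s)/9 = ⅔ - s/9)
p(O, b) = (-8 + b)*(O + b) (p(O, b) = (O + b)*(b - 8) = (O + b)*(-8 + b) = (-8 + b)*(O + b))
-42750/p(212, J(-8, 0)) - 30332/(-10844) = -42750/((⅔ - ⅑*0)² - 8*212 - 8*(⅔ - ⅑*0) + 212*(⅔ - ⅑*0)) - 30332/(-10844) = -42750/((⅔ + 0)² - 1696 - 8*(⅔ + 0) + 212*(⅔ + 0)) - 30332*(-1/10844) = -42750/((⅔)² - 1696 - 8*⅔ + 212*(⅔)) + 7583/2711 = -42750/(4/9 - 1696 - 16/3 + 424/3) + 7583/2711 = -42750/(-14036/9) + 7583/2711 = -42750*(-9/14036) + 7583/2711 = 192375/7018 + 7583/2711 = 574746119/19025798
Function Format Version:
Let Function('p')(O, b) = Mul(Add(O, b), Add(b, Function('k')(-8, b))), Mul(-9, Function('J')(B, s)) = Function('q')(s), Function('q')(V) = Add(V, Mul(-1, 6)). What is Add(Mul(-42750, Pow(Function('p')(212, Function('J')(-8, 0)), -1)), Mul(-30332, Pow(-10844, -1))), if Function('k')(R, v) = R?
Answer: Rational(574746119, 19025798) ≈ 30.209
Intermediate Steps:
Function('q')(V) = Add(-6, V) (Function('q')(V) = Add(V, -6) = Add(-6, V))
Function('J')(B, s) = Add(Rational(2, 3), Mul(Rational(-1, 9), s)) (Function('J')(B, s) = Mul(Rational(-1, 9), Add(-6, s)) = Add(Rational(2, 3), Mul(Rational(-1, 9), s)))
Function('p')(O, b) = Mul(Add(-8, b), Add(O, b)) (Function('p')(O, b) = Mul(Add(O, b), Add(b, -8)) = Mul(Add(O, b), Add(-8, b)) = Mul(Add(-8, b), Add(O, b)))
Add(Mul(-42750, Pow(Function('p')(212, Function('J')(-8, 0)), -1)), Mul(-30332, Pow(-10844, -1))) = Add(Mul(-42750, Pow(Add(Pow(Add(Rational(2, 3), Mul(Rational(-1, 9), 0)), 2), Mul(-8, 212), Mul(-8, Add(Rational(2, 3), Mul(Rational(-1, 9), 0))), Mul(212, Add(Rational(2, 3), Mul(Rational(-1, 9), 0)))), -1)), Mul(-30332, Pow(-10844, -1))) = Add(Mul(-42750, Pow(Add(Pow(Add(Rational(2, 3), 0), 2), -1696, Mul(-8, Add(Rational(2, 3), 0)), Mul(212, Add(Rational(2, 3), 0))), -1)), Mul(-30332, Rational(-1, 10844))) = Add(Mul(-42750, Pow(Add(Pow(Rational(2, 3), 2), -1696, Mul(-8, Rational(2, 3)), Mul(212, Rational(2, 3))), -1)), Rational(7583, 2711)) = Add(Mul(-42750, Pow(Add(Rational(4, 9), -1696, Rational(-16, 3), Rational(424, 3)), -1)), Rational(7583, 2711)) = Add(Mul(-42750, Pow(Rational(-14036, 9), -1)), Rational(7583, 2711)) = Add(Mul(-42750, Rational(-9, 14036)), Rational(7583, 2711)) = Add(Rational(192375, 7018), Rational(7583, 2711)) = Rational(574746119, 19025798)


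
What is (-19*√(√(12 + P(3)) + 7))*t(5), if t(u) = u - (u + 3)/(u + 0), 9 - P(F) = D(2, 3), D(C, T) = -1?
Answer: -323*√(7 + √22)/5 ≈ -220.88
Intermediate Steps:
P(F) = 10 (P(F) = 9 - 1*(-1) = 9 + 1 = 10)
t(u) = u - (3 + u)/u
(-19*√(√(12 + P(3)) + 7))*t(5) = (-19*√(√(12 + 10) + 7))*(-1 + 5 - 3/5) = (-19*√(√22 + 7))*(-1 + 5 - 3*⅕) = (-19*√(7 + √22))*(-1 + 5 - ⅗) = -19*√(7 + √22)*(17/5) = -323*√(7 + √22)/5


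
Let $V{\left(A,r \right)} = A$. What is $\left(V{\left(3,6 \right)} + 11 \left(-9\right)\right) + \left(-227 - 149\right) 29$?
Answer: $-11000$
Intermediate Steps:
$\left(V{\left(3,6 \right)} + 11 \left(-9\right)\right) + \left(-227 - 149\right) 29 = \left(3 + 11 \left(-9\right)\right) + \left(-227 - 149\right) 29 = \left(3 - 99\right) + \left(-227 - 149\right) 29 = -96 - 10904 = -11000$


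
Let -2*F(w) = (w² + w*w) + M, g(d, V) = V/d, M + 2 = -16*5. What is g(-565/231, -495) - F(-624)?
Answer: 44017724/113 ≈ 3.8954e+5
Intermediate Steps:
M = -82 (M = -2 - 16*5 = -2 - 80 = -82)
F(w) = 41 - w² (F(w) = -((w² + w*w) - 82)/2 = -((w² + w²) - 82)/2 = -(2*w² - 82)/2 = -(-82 + 2*w²)/2 = 41 - w²)
g(-565/231, -495) - F(-624) = -495/((-565/231)) - (41 - 1*(-624)²) = -495/((-565*1/231)) - (41 - 1*389376) = -495/(-565/231) - (41 - 389376) = -495*(-231/565) - 1*(-389335) = 22869/113 + 389335 = 44017724/113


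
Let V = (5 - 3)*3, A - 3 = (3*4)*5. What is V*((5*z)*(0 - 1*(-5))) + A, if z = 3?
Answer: 513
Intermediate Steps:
A = 63 (A = 3 + (3*4)*5 = 3 + 12*5 = 3 + 60 = 63)
V = 6 (V = 2*3 = 6)
V*((5*z)*(0 - 1*(-5))) + A = 6*((5*3)*(0 - 1*(-5))) + 63 = 6*(15*(0 + 5)) + 63 = 6*(15*5) + 63 = 6*75 + 63 = 450 + 63 = 513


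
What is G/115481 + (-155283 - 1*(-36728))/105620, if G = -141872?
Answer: -5735074119/2439420644 ≈ -2.3510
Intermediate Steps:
G/115481 + (-155283 - 1*(-36728))/105620 = -141872/115481 + (-155283 - 1*(-36728))/105620 = -141872*1/115481 + (-155283 + 36728)*(1/105620) = -141872/115481 - 118555*1/105620 = -141872/115481 - 23711/21124 = -5735074119/2439420644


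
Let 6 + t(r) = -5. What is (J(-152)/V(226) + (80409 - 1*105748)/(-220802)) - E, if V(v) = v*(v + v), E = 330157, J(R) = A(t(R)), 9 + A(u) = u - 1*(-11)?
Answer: -32950483868693/99802504 ≈ -3.3016e+5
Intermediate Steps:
t(r) = -11 (t(r) = -6 - 5 = -11)
A(u) = 2 + u (A(u) = -9 + (u - 1*(-11)) = -9 + (u + 11) = -9 + (11 + u) = 2 + u)
J(R) = -9 (J(R) = 2 - 11 = -9)
V(v) = 2*v**2 (V(v) = v*(2*v) = 2*v**2)
(J(-152)/V(226) + (80409 - 1*105748)/(-220802)) - E = (-9/(2*226**2) + (80409 - 1*105748)/(-220802)) - 1*330157 = (-9/(2*51076) + (80409 - 105748)*(-1/220802)) - 330157 = (-9/102152 - 25339*(-1/220802)) - 330157 = (-9*1/102152 + 25339/220802) - 330157 = (-9/102152 + 25339/220802) - 330157 = 11444435/99802504 - 330157 = -32950483868693/99802504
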